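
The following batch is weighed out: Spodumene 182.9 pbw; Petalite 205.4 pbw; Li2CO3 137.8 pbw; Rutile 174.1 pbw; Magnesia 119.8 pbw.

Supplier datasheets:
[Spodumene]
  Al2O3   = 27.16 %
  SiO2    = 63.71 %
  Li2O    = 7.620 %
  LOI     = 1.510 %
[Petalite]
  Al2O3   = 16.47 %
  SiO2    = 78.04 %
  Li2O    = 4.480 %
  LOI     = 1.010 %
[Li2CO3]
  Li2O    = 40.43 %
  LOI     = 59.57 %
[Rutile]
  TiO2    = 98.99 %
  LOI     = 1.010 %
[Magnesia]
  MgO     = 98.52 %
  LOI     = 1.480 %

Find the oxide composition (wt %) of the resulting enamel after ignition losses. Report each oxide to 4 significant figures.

Glass mass = 729.5 pbw (batch 820.0 − LOI 90.46).
Composition: TiO2 23.62%, Al2O3 11.45%, SiO2 37.94%, Li2O 10.81%, MgO 16.18%

All internal work maintains full float precision from first step to last — mid-chain values are printed rounded to 4 significant figures as written; every reported figure is rounded only once; all derived quantities (the five compositions, totals, ignition loss, the yield, net glass mass) are re-derived in exact precision from the weighed amounts for 729.5 pbw of glass as set out in the problem or answer text.
What the batch supplies per oxide:
  TiO2: 174.1·0.9899 = 172.3 pbw
  Al2O3: 182.9·0.2716 + 205.4·0.1647 = 83.51 pbw
  SiO2: 182.9·0.6371 + 205.4·0.7804 = 276.8 pbw
  Li2O: 182.9·0.07620 + 205.4·0.04480 + 137.8·0.4043 = 78.85 pbw
  MgO: 119.8·0.9852 = 118.0 pbw
LOI: 182.9·0.01510 + 205.4·0.01010 + 137.8·0.5957 + 174.1·0.01010 + 119.8·0.01480 = 90.46 pbw
The glass mass, total less LOI, = 820.0 − 90.46 = 729.5 pbw (= Σ oxide masses)
wt %: oxide over glass, times 100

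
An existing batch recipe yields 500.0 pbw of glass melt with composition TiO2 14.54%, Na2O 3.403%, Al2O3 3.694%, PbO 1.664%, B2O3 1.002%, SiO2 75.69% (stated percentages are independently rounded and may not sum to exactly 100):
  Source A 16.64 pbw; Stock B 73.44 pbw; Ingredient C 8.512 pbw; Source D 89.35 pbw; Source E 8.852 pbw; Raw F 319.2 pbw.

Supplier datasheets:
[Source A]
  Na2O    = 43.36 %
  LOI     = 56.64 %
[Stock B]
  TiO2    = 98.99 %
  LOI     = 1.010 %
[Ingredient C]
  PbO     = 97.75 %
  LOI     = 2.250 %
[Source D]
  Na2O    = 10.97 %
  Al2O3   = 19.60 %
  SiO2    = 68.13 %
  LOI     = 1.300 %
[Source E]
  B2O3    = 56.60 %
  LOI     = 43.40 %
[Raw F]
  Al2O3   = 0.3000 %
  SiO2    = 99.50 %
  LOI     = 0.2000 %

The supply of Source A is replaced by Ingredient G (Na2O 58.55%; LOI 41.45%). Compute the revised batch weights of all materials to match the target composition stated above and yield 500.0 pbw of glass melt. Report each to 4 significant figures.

Revised batch per 500.0 pbw glass melt:
  Ingredient G: 12.32 pbw
  Stock B: 73.44 pbw
  Ingredient C: 8.512 pbw
  Source D: 89.35 pbw
  Source E: 8.852 pbw
  Raw F: 319.2 pbw
Total batch = 511.7 pbw; LOI loss = 11.68 pbw

Intermediates are printed rounded to four significant figures. Each numeric step holds full float precision in every operation — every reported result is rounded exactly once; the derived quantities, which include LOI, yield, the totals, six oxide percentages, net glass mass, are recomputed in full float precision, as they appear in either problem or answer, using the weight values at 500.0 pbw of glass.
The oxide mass targets at 500.0 pbw glass melt:
  TiO2: 14.54% × 500.0 = 72.70 pbw
  Na2O: 3.403% × 500.0 = 17.02 pbw
  Al2O3: 3.694% × 500.0 = 18.47 pbw
  PbO: 1.664% × 500.0 = 8.320 pbw
  B2O3: 1.002% × 500.0 = 5.010 pbw
  SiO2: 75.69% × 500.0 = 378.4 pbw
A balance pass over the oxides, using the reported weights, on the stated basis (target by target, the sums agree within answer rounding):
  TiO2: 73.44·0.9899 = 72.70 pbw (target 72.70 pbw)
  Na2O: 12.32·0.5855 + 89.35·0.1097 = 17.02 pbw (target 17.02 pbw)
  Al2O3: 89.35·0.1960 + 319.2·0.003000 = 18.47 pbw (target 18.47 pbw)
  PbO: 8.512·0.9775 = 8.320 pbw (target 8.320 pbw)
  B2O3: 8.852·0.5660 = 5.010 pbw (target 5.010 pbw)
  SiO2: 89.35·0.6813 + 319.2·0.9950 = 378.5 pbw (target 378.4 pbw)
Glass-mass bookkeeping: net batch after ignition = 500.0 pbw (the Σ of target masses is 500.0 pbw; versus the stated basis of 500.0 pbw — rounding explains the deltas).
Summing the batch: Σ batch = 511.7 pbw; loss to ignition Σ batch·LOI = 11.68 pbw; as yield: glass ÷ batch → 97.72%.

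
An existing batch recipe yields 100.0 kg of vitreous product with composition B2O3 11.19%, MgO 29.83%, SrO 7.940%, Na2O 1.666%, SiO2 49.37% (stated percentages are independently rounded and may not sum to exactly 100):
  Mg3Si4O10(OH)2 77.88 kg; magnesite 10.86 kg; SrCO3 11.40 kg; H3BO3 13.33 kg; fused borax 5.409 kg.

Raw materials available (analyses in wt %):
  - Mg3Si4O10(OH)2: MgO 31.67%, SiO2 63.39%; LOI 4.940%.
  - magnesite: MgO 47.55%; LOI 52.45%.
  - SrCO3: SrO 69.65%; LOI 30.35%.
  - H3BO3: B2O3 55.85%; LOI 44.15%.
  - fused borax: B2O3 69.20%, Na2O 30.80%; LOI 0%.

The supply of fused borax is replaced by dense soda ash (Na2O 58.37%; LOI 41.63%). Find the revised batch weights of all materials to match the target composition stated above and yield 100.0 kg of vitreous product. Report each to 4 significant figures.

All internal work maintains full float precision from start to finish; mid-chain values are printed rounded to four significant figures as written — every reported value is rounded only once — all derived quantities are carried using the weight values for 100.0 kg of glass in exact precision (LOI, glass mass, yield, the totals, the five compositions) as given in either problem or answer.
Target oxide masses per 100.0 kg vitreous product:
  B2O3: 11.19% × 100.0 = 11.19 kg
  MgO: 29.83% × 100.0 = 29.83 kg
  SrO: 7.940% × 100.0 = 7.940 kg
  Na2O: 1.666% × 100.0 = 1.666 kg
  SiO2: 49.37% × 100.0 = 49.37 kg
Checking each oxide sum using the reported weights, for the quoted basis mass (delivered sums recover each target inside rounding margins):
  B2O3: 20.04·0.5585 = 11.19 kg (target 11.19 kg)
  MgO: 77.88·0.3167 + 10.86·0.4755 = 29.83 kg (target 29.83 kg)
  SrO: 11.40·0.6965 = 7.940 kg (target 7.940 kg)
  Na2O: 2.854·0.5837 = 1.666 kg (target 1.666 kg)
  SiO2: 77.88·0.6339 = 49.37 kg (target 49.37 kg)
Glass-mass bookkeeping: batch total minus LOI = 99.99 kg (targets for the oxides total 100.0 kg; basis as stated: 100.0 kg — gaps are rounding artifacts).
Summing the batch: Σ batch = 123.0 kg; loss to ignition Σ batch·LOI = 23.04 kg; the yield ratio, glass ÷ batch: 81.27%.

Revised batch per 100.0 kg vitreous product:
  Mg3Si4O10(OH)2: 77.88 kg
  magnesite: 10.86 kg
  SrCO3: 11.40 kg
  H3BO3: 20.04 kg
  dense soda ash: 2.854 kg
Total batch = 123.0 kg; LOI loss = 23.04 kg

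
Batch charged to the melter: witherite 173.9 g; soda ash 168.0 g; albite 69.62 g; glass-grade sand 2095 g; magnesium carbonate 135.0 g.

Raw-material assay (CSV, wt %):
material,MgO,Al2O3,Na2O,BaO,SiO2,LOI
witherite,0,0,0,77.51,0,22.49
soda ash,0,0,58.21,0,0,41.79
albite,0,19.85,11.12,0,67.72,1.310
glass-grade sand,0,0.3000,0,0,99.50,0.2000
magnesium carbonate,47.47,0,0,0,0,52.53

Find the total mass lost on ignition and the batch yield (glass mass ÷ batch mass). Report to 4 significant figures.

Intermediates are displayed (rounded to 4 significant figures) on the page. The whole derivation keeps full float precision end to end — exactly one rounding is applied to every reported value. Derived quantities (LOI, five oxide percentages, net glass mass, the totals, yield) are carried using the weight values per 2456 g of glass in full float precision exactly as printed in the problem or the answer.
Per-material ignition loss:
  witherite: 173.9 × 0.2249 = 39.11 g
  soda ash: 168.0 × 0.4179 = 70.21 g
  albite: 69.62 × 0.01310 = 0.9120 g
  glass-grade sand: 2095 × 0.002000 = 4.190 g
  magnesium carbonate: 135.0 × 0.5253 = 70.92 g
Total LOI = 185.3 g
Glass = batch − LOI = 2642 − 185.3 = 2456 g

LOI loss = 185.3 g; glass = 2456 g; yield = 92.98%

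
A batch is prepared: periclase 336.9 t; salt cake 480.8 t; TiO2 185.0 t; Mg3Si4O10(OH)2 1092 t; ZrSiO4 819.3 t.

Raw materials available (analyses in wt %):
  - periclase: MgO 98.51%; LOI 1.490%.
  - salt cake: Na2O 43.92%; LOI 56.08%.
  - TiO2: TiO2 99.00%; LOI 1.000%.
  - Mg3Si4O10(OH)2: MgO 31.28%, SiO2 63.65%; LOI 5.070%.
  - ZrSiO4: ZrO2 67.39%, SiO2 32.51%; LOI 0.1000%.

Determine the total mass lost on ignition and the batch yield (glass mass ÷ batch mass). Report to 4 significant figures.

LOI loss = 332.7 t; glass = 2581 t; yield = 88.58%

All internal work holds exact precision through every step; intermediates are displayed rounded to four significant digits when written out. Exactly one rounding is applied to each reported figure — derived quantities, which include ignition loss, glass mass, the yield, the five compositions, totals, are rebuilt at full precision, exactly as shown in the problem or answer text, starting from the weights at 2581 t of glass.
Per-material ignition loss:
  periclase: 336.9 × 0.01490 = 5.020 t
  salt cake: 480.8 × 0.5608 = 269.6 t
  TiO2: 185.0 × 0.01000 = 1.850 t
  Mg3Si4O10(OH)2: 1092 × 0.05070 = 55.36 t
  ZrSiO4: 819.3 × 0.001000 = 0.8193 t
Total LOI = 332.7 t
Glass = batch − LOI = 2914 − 332.7 = 2581 t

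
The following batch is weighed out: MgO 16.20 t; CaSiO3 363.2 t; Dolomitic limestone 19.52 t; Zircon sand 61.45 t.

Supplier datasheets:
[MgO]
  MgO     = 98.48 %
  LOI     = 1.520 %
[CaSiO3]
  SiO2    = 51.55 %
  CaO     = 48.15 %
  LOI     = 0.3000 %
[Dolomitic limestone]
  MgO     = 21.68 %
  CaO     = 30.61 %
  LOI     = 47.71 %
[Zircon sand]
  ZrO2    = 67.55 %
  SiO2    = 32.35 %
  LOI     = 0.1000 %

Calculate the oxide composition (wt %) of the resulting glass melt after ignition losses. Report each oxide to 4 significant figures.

Glass mass = 449.7 t (batch 460.4 − LOI 10.71).
Composition: ZrO2 9.231%, SiO2 46.06%, MgO 4.489%, CaO 40.22%

Values along the way are displayed, with 4-significant-digit rounding, at each printed step — all internal work holds full precision all the way through; every reported figure includes exactly one rounding; derived quantities, which include yield, glass mass, LOI, the four compositions, the totals, are re-derived at full precision, exactly as shown in the problem or the answer, using the weight values per 449.7 t of glass.
Oxide masses out of the charge:
  ZrO2: 61.45·0.6755 = 41.51 t
  SiO2: 363.2·0.5155 + 61.45·0.3235 = 207.1 t
  MgO: 16.20·0.9848 + 19.52·0.2168 = 20.19 t
  CaO: 363.2·0.4815 + 19.52·0.3061 = 180.9 t
LOI: 16.20·0.01520 + 363.2·0.003000 + 19.52·0.4771 + 61.45·0.001000 = 10.71 t
Resulting glass, batch − LOI: 460.4 − 10.71 = 449.7 t (matching Σ of the oxides)
percent share: oxide ÷ glass, ×100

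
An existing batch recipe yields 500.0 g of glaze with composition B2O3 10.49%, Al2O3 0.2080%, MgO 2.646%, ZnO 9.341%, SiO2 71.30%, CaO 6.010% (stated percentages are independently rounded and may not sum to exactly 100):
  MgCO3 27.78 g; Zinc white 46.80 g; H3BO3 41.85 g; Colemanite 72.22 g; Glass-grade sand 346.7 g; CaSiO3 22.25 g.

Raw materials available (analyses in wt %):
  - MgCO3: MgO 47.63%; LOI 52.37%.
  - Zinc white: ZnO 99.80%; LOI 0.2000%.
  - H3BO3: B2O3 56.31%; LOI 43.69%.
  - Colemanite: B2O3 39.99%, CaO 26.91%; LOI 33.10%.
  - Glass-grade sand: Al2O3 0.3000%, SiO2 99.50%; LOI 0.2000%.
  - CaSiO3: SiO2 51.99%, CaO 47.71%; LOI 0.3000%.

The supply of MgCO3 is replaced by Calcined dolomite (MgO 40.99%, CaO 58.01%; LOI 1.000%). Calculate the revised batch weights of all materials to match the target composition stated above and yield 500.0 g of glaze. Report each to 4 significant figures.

Each numeric step maintains full float precision at all times; mid-chain values are printed, rounded to four significant digits, at each printed step; each reported number takes exactly one rounding — all derived quantities are re-derived from the batch weights for 500.0 g of glass at full precision (yield, the six compositions, the totals, ignition loss, net glass mass), as set out in the problem or the answer.
The oxide mass targets at 500.0 g glaze:
  B2O3: 10.49% × 500.0 = 52.45 g
  Al2O3: 0.2080% × 500.0 = 1.040 g
  MgO: 2.646% × 500.0 = 13.23 g
  ZnO: 9.341% × 500.0 = 46.70 g
  SiO2: 71.30% × 500.0 = 356.5 g
  CaO: 6.010% × 500.0 = 30.05 g
Oxide-by-oxide audit with the batch weights as given, versus the basis set out (each sum matches its target mass inside rounding margins):
  B2O3: 91.27·0.5631 + 2.646·0.3999 = 52.45 g (target 52.45 g)
  Al2O3: 346.7·0.003000 = 1.040 g (target 1.040 g)
  MgO: 32.28·0.4099 = 13.23 g (target 13.23 g)
  ZnO: 46.80·0.9980 = 46.71 g (target 46.70 g)
  SiO2: 346.7·0.9950 + 22.25·0.5199 = 356.5 g (target 356.5 g)
  CaO: 32.28·0.5801 + 2.646·0.2691 + 22.25·0.4771 = 30.05 g (target 30.05 g)
Glass-mass bookkeeping: net batch after ignition = 500.0 g (the Σ of target masses is 500.0 g; against the stated basis, 500.0 g — any gap is answer rounding).
Whole-batch sum: Σ batch = 541.9 g; loss to ignition Σ batch·LOI = 41.93 g; yield = glass ÷ total batch = 92.26%.

Revised batch per 500.0 g glaze:
  Calcined dolomite: 32.28 g
  Zinc white: 46.80 g
  H3BO3: 91.27 g
  Colemanite: 2.646 g
  Glass-grade sand: 346.7 g
  CaSiO3: 22.25 g
Total batch = 541.9 g; LOI loss = 41.93 g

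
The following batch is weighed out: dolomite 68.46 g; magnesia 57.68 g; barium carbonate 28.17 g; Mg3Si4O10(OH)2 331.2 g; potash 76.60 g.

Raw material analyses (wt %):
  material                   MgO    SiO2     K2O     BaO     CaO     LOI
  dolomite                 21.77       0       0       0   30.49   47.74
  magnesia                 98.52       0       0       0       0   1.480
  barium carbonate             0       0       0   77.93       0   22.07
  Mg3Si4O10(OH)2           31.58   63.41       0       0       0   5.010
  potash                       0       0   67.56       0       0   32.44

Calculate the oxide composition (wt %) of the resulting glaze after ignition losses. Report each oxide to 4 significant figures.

Intermediates are shown, with 4-significant-digit rounding, at each printed step. The whole derivation maintains full precision in all steps; every reported value includes exactly one rounding; derived quantities, which include the yield, LOI, the five compositions, the totals, net glass mass, are rebuilt at full float precision, as given in the question or the answer, starting from the weights for 480.9 g of glass.
Delivered oxide masses:
  MgO: 68.46·0.2177 + 57.68·0.9852 + 331.2·0.3158 = 176.3 g
  SiO2: 331.2·0.6341 = 210.0 g
  K2O: 76.60·0.6756 = 51.75 g
  BaO: 28.17·0.7793 = 21.95 g
  CaO: 68.46·0.3049 = 20.87 g
LOI: 68.46·0.4774 + 57.68·0.01480 + 28.17·0.2207 + 331.2·0.05010 + 76.60·0.3244 = 81.20 g
Resulting glass, batch − LOI: 562.1 − 81.20 = 480.9 g (= the summed oxide contributions)
percent by weight: oxide/glass ×100

Glass mass = 480.9 g (batch 562.1 − LOI 81.20).
Composition: MgO 36.66%, SiO2 43.67%, K2O 10.76%, BaO 4.565%, CaO 4.340%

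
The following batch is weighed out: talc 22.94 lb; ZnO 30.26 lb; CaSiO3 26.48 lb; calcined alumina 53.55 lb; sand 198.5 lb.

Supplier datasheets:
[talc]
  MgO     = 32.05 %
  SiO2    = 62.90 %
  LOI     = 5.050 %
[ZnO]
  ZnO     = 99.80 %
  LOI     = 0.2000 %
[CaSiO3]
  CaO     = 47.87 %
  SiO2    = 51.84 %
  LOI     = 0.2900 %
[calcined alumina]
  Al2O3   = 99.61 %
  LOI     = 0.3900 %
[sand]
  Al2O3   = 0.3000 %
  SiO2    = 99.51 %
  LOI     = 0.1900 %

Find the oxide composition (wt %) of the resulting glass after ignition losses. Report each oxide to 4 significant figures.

Intermediates are rounded off to 4 significant digits when displayed; the working math maintains exact precision at all times. Each reported number is rounded exactly once — derived quantities are carried in exact precision (five oxide percentages, yield, glass mass, LOI, the totals) starting from the weights on 329.8 lb of glass as written in either problem or answer.
Delivered oxide masses:
  ZnO: 30.26·0.9980 = 30.20 lb
  MgO: 22.94·0.3205 = 7.352 lb
  CaO: 26.48·0.4787 = 12.68 lb
  Al2O3: 53.55·0.9961 + 198.5·0.003000 = 53.94 lb
  SiO2: 22.94·0.6290 + 26.48·0.5184 + 198.5·0.9951 = 225.7 lb
LOI: 22.94·0.05050 + 30.26·0.002000 + 26.48·0.002900 + 53.55·0.003900 + 198.5·0.001900 = 1.882 lb
Resulting glass, batch − LOI: 331.7 − 1.882 = 329.8 lb (= the summed oxide contributions)
each oxide over glass, ×100, is wt %

Glass mass = 329.8 lb (batch 331.7 − LOI 1.882).
Composition: ZnO 9.156%, MgO 2.229%, CaO 3.843%, Al2O3 16.35%, SiO2 68.42%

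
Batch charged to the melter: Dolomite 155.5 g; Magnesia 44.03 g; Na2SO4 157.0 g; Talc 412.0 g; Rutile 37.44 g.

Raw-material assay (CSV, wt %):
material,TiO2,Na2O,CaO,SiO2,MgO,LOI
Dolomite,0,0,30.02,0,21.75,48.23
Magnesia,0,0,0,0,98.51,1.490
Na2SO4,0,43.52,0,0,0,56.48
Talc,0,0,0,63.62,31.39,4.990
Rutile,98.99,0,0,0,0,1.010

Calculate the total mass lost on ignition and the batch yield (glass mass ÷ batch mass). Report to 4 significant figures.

LOI loss = 185.3 g; glass = 620.7 g; yield = 77.01%

All internal work holds full float precision all the way through — in-progress results are displayed rounded to four significant figures alongside each step; every reported figure undergoes a single rounding; all derived quantities are computed in full precision (totals, yield, net glass mass, LOI, the five compositions) starting from the weights for 620.7 g of glass, as quoted within either problem or answer.
Each material's LOI contribution:
  Dolomite: 155.5 × 0.4823 = 75.00 g
  Magnesia: 44.03 × 0.01490 = 0.6560 g
  Na2SO4: 157.0 × 0.5648 = 88.67 g
  Talc: 412.0 × 0.04990 = 20.56 g
  Rutile: 37.44 × 0.01010 = 0.3781 g
Total LOI = 185.3 g
Glass = batch − LOI = 806.0 − 185.3 = 620.7 g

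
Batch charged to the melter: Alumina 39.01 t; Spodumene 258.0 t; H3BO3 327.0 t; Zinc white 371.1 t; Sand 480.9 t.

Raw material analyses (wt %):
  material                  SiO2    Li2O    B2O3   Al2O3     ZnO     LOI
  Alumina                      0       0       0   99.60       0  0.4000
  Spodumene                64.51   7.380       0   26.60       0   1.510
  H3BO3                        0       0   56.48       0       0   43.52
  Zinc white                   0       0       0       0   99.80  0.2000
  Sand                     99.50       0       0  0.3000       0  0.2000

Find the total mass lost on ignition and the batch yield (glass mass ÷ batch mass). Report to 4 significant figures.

LOI loss = 148.1 t; glass = 1328 t; yield = 89.97%

The intermediate values are shown rounded to four significant figures alongside each step — all internal work keeps full precision throughout — a single rounding completes each reported number; all derived quantities are carried using the weight values for 1328 t of glass in exact precision (LOI, glass mass, yield, the totals, the five compositions) as given in either problem or answer.
Ignition loss by material:
  Alumina: 39.01 × 0.004000 = 0.1560 t
  Spodumene: 258.0 × 0.01510 = 3.896 t
  H3BO3: 327.0 × 0.4352 = 142.3 t
  Zinc white: 371.1 × 0.002000 = 0.7422 t
  Sand: 480.9 × 0.002000 = 0.9618 t
Total LOI = 148.1 t
Glass = batch − LOI = 1476 − 148.1 = 1328 t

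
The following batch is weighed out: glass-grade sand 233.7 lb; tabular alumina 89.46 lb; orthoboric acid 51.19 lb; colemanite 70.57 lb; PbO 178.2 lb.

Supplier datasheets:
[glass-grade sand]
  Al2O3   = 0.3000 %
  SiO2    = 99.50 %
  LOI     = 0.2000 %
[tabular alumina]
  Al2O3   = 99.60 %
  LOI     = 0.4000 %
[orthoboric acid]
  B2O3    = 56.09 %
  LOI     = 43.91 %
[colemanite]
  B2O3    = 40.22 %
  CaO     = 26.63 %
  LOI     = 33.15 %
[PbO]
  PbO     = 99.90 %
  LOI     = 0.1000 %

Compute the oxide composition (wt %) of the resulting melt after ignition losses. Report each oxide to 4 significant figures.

The whole derivation runs at full float precision through the solve — values along the way are displayed, rounded to 4 significant figures, at each printed step; each reported number is rounded just once; all derived quantities (glass mass, the five compositions, totals, ignition loss, the yield) are re-derived starting from the weights for 576.2 lb of glass in exact precision as quoted within question or answer.
Oxide-by-oxide delivered mass:
  PbO: 178.2·0.9990 = 178.0 lb
  B2O3: 51.19·0.5609 + 70.57·0.4022 = 57.10 lb
  Al2O3: 233.7·0.003000 + 89.46·0.9960 = 89.80 lb
  CaO: 70.57·0.2663 = 18.79 lb
  SiO2: 233.7·0.9950 = 232.5 lb
LOI: 233.7·0.002000 + 89.46·0.004000 + 51.19·0.4391 + 70.57·0.3315 + 178.2·0.001000 = 46.87 lb
The glass mass, total less LOI, = 623.1 − 46.87 = 576.2 lb (consistent with Σ oxide mass)
percent by weight: oxide/glass ×100

Glass mass = 576.2 lb (batch 623.1 − LOI 46.87).
Composition: PbO 30.89%, B2O3 9.908%, Al2O3 15.58%, CaO 3.261%, SiO2 40.35%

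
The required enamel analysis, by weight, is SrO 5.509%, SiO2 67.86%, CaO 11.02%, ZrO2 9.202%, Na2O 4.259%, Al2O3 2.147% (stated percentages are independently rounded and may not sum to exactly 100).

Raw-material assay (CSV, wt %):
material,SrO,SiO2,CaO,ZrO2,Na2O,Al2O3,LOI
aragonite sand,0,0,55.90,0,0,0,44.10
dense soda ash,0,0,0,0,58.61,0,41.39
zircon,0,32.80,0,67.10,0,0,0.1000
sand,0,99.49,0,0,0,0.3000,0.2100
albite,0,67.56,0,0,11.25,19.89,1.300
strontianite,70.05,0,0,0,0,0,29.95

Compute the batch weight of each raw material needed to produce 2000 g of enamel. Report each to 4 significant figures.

Batch per 2000 g enamel:
  aragonite sand: 394.3 g
  dense soda ash: 107.2 g
  zircon: 274.3 g
  sand: 1139 g
  albite: 198.7 g
  strontianite: 157.3 g
Total batch = 2271 g; LOI loss = 270.6 g; yield = 88.08%

All internal work holds exact precision in every operation — mid-chain values are printed rounded off to 4 significant digits in the printout. Each reported number sees exactly one rounding — derived quantities are computed at exact precision (net glass mass, the six compositions, totals, ignition loss, yield) starting from the weights per 2000 g of glass, as written in problem or answer.
Target oxide masses per 2000 g enamel:
  SrO: 5.509% × 2000 = 110.2 g
  SiO2: 67.86% × 2000 = 1357 g
  CaO: 11.02% × 2000 = 220.4 g
  ZrO2: 9.202% × 2000 = 184.0 g
  Na2O: 4.259% × 2000 = 85.18 g
  Al2O3: 2.147% × 2000 = 42.94 g
Checking each oxide sum using the reported weights, for the quoted basis mass (oxide sums agree with the targets net of answer rounding effects):
  SrO: 157.3·0.7005 = 110.2 g (target 110.2 g)
  SiO2: 274.3·0.3280 + 1139·0.9949 + 198.7·0.6756 = 1357 g (target 1357 g)
  CaO: 394.3·0.5590 = 220.4 g (target 220.4 g)
  ZrO2: 274.3·0.6710 = 184.1 g (target 184.0 g)
  Na2O: 107.2·0.5861 + 198.7·0.1125 = 85.18 g (target 85.18 g)
  Al2O3: 1139·0.003000 + 198.7·0.1989 = 42.94 g (target 42.94 g)
Glass-mass closure: whole batch net of LOI = 2000 g (oxide target masses add up to 2000 g; the stated basis being 2000 g — a pure rounding effect).
Batch grand total — Σ batch = 2271 g; LOI removed, Σ of batch·LOI: 270.6 g; as yield: glass ÷ batch → 88.08%.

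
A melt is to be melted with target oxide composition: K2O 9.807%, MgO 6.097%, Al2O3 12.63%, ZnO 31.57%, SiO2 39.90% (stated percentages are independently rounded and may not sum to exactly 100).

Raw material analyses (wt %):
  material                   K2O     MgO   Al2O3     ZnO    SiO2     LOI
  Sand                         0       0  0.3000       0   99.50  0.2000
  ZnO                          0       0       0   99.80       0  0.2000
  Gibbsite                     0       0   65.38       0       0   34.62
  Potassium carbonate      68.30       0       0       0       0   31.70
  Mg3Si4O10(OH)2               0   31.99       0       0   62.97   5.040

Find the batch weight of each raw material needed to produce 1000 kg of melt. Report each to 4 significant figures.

Batch per 1000 kg melt:
  Sand: 280.4 kg
  ZnO: 316.3 kg
  Gibbsite: 191.9 kg
  Potassium carbonate: 143.6 kg
  Mg3Si4O10(OH)2: 190.6 kg
Total batch = 1123 kg; LOI loss = 122.8 kg; yield = 89.07%

Each numeric step carries exact precision at every stage. In-progress results are displayed rounded to 4 significant figures in the working. Every reported value sees exactly one rounding; derived quantities are computed in exact precision (glass mass, LOI, yield, the five compositions, the totals) from the weighed amounts at 1000 kg of glass, exactly as shown in either problem or answer.
The oxide mass targets at 1000 kg melt:
  K2O: 9.807% × 1000 = 98.07 kg
  MgO: 6.097% × 1000 = 60.97 kg
  Al2O3: 12.63% × 1000 = 126.3 kg
  ZnO: 31.57% × 1000 = 315.7 kg
  SiO2: 39.90% × 1000 = 399.0 kg
Mass-balance tally per oxide working from each reported weight, relative to the basis at hand (oxide sums agree with the targets once rounding is allowed for):
  K2O: 143.6·0.6830 = 98.08 kg (target 98.07 kg)
  MgO: 190.6·0.3199 = 60.97 kg (target 60.97 kg)
  Al2O3: 280.4·0.003000 + 191.9·0.6538 = 126.3 kg (target 126.3 kg)
  ZnO: 316.3·0.9980 = 315.7 kg (target 315.7 kg)
  SiO2: 280.4·0.9950 + 190.6·0.6297 = 399.0 kg (target 399.0 kg)
Glass-mass sanity pass: batch total minus LOI = 1000 kg (per-oxide target masses sum to 1000 kg; with the basis standing at 1000 kg — gaps are rounding artifacts).
Summing the batch: Σ batch = 1123 kg; LOI removed, Σ of batch·LOI: 122.8 kg; as yield: glass ÷ batch → 89.07%.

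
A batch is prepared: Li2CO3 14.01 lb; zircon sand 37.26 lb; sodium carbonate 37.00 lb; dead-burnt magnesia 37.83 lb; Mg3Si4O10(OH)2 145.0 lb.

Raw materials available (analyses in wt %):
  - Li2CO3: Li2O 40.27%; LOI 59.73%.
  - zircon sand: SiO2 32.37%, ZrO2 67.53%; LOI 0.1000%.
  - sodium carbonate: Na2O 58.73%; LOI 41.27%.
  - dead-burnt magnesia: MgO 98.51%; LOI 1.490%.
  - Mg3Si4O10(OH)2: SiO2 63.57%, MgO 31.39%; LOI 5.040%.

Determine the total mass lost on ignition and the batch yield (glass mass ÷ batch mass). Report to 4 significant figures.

In-progress results appear rounded to 4 significant digits at each printed step. All arithmetic maintains full float precision through the solve; every reported figure is rounded just once; all derived quantities are re-derived at full float precision (yield, net glass mass, the five compositions, the totals, ignition loss) from the batch weights per 239.6 lb of glass, as given in problem or answer.
Each material's LOI contribution:
  Li2CO3: 14.01 × 0.5973 = 8.368 lb
  zircon sand: 37.26 × 0.001000 = 0.03726 lb
  sodium carbonate: 37.00 × 0.4127 = 15.27 lb
  dead-burnt magnesia: 37.83 × 0.01490 = 0.5637 lb
  Mg3Si4O10(OH)2: 145.0 × 0.05040 = 7.308 lb
Total LOI = 31.55 lb
Glass = batch − LOI = 271.1 − 31.55 = 239.6 lb

LOI loss = 31.55 lb; glass = 239.6 lb; yield = 88.36%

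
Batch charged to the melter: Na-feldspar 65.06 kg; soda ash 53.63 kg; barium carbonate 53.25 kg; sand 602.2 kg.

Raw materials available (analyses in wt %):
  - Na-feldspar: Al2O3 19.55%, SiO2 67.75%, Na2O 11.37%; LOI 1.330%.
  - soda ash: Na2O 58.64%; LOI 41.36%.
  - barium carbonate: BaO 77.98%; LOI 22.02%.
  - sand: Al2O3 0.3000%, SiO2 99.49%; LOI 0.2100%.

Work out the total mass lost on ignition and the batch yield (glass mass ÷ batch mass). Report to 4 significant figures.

LOI loss = 36.04 kg; glass = 738.1 kg; yield = 95.34%

In-progress results are printed, rounded to 4 significant digits, in the printout — all arithmetic keeps full float precision throughout; a single rounding yields every reported value. The derived quantities are computed starting from the weights for 738.1 kg of glass in full precision (the four compositions, ignition loss, glass mass, the totals, the yield), exactly as shown in either problem or answer.
Per-material ignition loss:
  Na-feldspar: 65.06 × 0.01330 = 0.8653 kg
  soda ash: 53.63 × 0.4136 = 22.18 kg
  barium carbonate: 53.25 × 0.2202 = 11.73 kg
  sand: 602.2 × 0.002100 = 1.265 kg
Total LOI = 36.04 kg
Glass = batch − LOI = 774.1 − 36.04 = 738.1 kg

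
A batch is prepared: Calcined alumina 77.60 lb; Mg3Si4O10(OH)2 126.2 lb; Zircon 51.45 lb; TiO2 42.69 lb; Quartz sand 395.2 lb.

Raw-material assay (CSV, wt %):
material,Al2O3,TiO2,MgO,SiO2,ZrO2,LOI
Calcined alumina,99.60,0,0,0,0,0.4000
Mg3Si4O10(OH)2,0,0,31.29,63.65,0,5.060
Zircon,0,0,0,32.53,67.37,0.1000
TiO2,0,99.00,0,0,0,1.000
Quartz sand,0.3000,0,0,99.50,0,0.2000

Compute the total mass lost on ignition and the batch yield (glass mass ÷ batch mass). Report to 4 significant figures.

Mid-chain values appear rounded to 4 significant figures as written — the working math maintains full float precision from first step to last — exactly one rounding lands on every reported value; derived quantities are recomputed in full precision (the totals, the yield, glass mass, five oxide percentages, LOI) from the batch weights for 685.2 lb of glass, as written in either problem or answer.
LOI of each material in turn:
  Calcined alumina: 77.60 × 0.004000 = 0.3104 lb
  Mg3Si4O10(OH)2: 126.2 × 0.05060 = 6.386 lb
  Zircon: 51.45 × 0.001000 = 0.05145 lb
  TiO2: 42.69 × 0.01000 = 0.4269 lb
  Quartz sand: 395.2 × 0.002000 = 0.7904 lb
Total LOI = 7.965 lb
Glass = batch − LOI = 693.1 − 7.965 = 685.2 lb

LOI loss = 7.965 lb; glass = 685.2 lb; yield = 98.85%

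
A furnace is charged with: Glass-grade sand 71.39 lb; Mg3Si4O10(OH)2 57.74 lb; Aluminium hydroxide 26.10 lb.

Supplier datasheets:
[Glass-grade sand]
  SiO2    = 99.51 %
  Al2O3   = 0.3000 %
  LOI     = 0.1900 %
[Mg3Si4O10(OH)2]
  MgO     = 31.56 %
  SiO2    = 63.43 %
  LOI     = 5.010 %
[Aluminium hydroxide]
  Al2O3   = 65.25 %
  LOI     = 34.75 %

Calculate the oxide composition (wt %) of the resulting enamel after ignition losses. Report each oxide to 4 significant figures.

Rounding to 4 significant digits applies to each intermediate as displayed — the working math maintains exact precision all the way through — each reported figure takes a single rounding; the derived quantities (net glass mass, three oxide percentages, totals, the yield, LOI) are re-derived at full float precision starting from the weights for 143.1 lb of glass, as they appear in the problem or the answer.
Oxide-by-oxide delivered mass:
  MgO: 57.74·0.3156 = 18.22 lb
  SiO2: 71.39·0.9951 + 57.74·0.6343 = 107.7 lb
  Al2O3: 71.39·0.003000 + 26.10·0.6525 = 17.24 lb
LOI: 71.39·0.001900 + 57.74·0.05010 + 26.10·0.3475 = 12.10 lb
The glass mass, total less LOI, = 155.2 − 12.10 = 143.1 lb (= the summed oxide contributions)
wt % = 100 × oxide mass / glass mass

Glass mass = 143.1 lb (batch 155.2 − LOI 12.10).
Composition: MgO 12.73%, SiO2 75.22%, Al2O3 12.05%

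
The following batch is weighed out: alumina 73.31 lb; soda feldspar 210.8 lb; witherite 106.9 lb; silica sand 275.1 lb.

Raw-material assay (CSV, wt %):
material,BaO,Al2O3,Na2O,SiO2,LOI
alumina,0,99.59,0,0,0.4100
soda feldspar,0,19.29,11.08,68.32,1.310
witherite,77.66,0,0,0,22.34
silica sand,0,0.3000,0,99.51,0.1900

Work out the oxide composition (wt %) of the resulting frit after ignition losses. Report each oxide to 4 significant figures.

The working math runs at full precision at all times — working values appear rounded to four significant figures on the page — each reported value takes just one rounding — the derived quantities, which include net glass mass, LOI, yield, totals, the four compositions, are recomputed at exact precision, as written in the problem or the answer, using the weight values at 638.6 lb of glass.
Oxide-by-oxide delivered mass:
  BaO: 106.9·0.7766 = 83.02 lb
  Al2O3: 73.31·0.9959 + 210.8·0.1929 + 275.1·0.003000 = 114.5 lb
  Na2O: 210.8·0.1108 = 23.36 lb
  SiO2: 210.8·0.6832 + 275.1·0.9951 = 417.8 lb
LOI: 73.31·0.004100 + 210.8·0.01310 + 106.9·0.2234 + 275.1·0.001900 = 27.47 lb
Resulting glass, batch − LOI: 666.1 − 27.47 = 638.6 lb (equal to the oxide-mass sum)
each oxide over glass, ×100, is wt %

Glass mass = 638.6 lb (batch 666.1 − LOI 27.47).
Composition: BaO 13.00%, Al2O3 17.93%, Na2O 3.657%, SiO2 65.42%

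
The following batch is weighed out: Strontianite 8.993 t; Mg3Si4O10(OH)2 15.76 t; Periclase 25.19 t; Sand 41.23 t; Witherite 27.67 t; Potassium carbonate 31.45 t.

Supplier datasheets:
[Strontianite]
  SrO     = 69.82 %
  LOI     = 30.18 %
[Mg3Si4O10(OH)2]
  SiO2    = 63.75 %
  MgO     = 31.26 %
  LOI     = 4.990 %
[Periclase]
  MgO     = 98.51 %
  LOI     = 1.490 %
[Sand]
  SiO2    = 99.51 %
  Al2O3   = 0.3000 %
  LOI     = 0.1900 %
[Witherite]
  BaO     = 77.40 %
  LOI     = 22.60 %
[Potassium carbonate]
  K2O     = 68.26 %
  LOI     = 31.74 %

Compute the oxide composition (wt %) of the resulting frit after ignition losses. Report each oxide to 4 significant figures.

Glass mass = 130.1 t (batch 150.3 − LOI 20.19).
Composition: SiO2 39.26%, MgO 22.86%, K2O 16.50%, Al2O3 0.09507%, BaO 16.46%, SrO 4.826%

Each numeric step runs at exact precision throughout — intermediates are displayed, with 4-significant-digit rounding, in the working — a single rounding yields every reported number; all derived quantities, which include LOI, yield, net glass mass, totals, the six compositions, are rebuilt at exact precision, as quoted within question or answer, using the weight values per 130.1 t of glass.
Mass of each oxide from the mix:
  SiO2: 15.76·0.6375 + 41.23·0.9951 = 51.07 t
  MgO: 15.76·0.3126 + 25.19·0.9851 = 29.74 t
  K2O: 31.45·0.6826 = 21.47 t
  Al2O3: 41.23·0.003000 = 0.1237 t
  BaO: 27.67·0.7740 = 21.42 t
  SrO: 8.993·0.6982 = 6.279 t
LOI: 8.993·0.3018 + 15.76·0.04990 + 25.19·0.01490 + 41.23·0.001900 + 27.67·0.2260 + 31.45·0.3174 = 20.19 t
batch − LOI leaves glass = 150.3 − 20.19 = 130.1 t (equal to the oxide-mass sum)
percent by weight: oxide/glass ×100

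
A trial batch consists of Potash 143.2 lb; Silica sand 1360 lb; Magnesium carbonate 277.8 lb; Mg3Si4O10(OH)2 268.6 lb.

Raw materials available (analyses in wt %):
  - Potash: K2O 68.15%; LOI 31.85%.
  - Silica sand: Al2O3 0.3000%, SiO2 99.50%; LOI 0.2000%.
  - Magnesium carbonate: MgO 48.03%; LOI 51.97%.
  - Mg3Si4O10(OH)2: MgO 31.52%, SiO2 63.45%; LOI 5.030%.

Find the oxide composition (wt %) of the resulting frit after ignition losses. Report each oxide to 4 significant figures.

All internal work runs at exact precision from first step to last. Intermediates are displayed, with 4-significant-digit rounding, at each printed step. Every reported result takes just one rounding — derived quantities are computed at full precision (totals, the yield, glass mass, the four compositions, ignition loss) starting from the weights per 1843 lb of glass as given in question or answer.
Per-oxide mass from batch:
  Al2O3: 1360·0.003000 = 4.080 lb
  MgO: 277.8·0.4803 + 268.6·0.3152 = 218.1 lb
  SiO2: 1360·0.9950 + 268.6·0.6345 = 1524 lb
  K2O: 143.2·0.6815 = 97.59 lb
LOI: 143.2·0.3185 + 1360·0.002000 + 277.8·0.5197 + 268.6·0.05030 = 206.2 lb
Glass = total batch minus LOI = 2050 − 206.2 = 1843 lb (consistent with Σ oxide mass)
percent share: oxide ÷ glass, ×100

Glass mass = 1843 lb (batch 2050 − LOI 206.2).
Composition: Al2O3 0.2213%, MgO 11.83%, SiO2 82.65%, K2O 5.294%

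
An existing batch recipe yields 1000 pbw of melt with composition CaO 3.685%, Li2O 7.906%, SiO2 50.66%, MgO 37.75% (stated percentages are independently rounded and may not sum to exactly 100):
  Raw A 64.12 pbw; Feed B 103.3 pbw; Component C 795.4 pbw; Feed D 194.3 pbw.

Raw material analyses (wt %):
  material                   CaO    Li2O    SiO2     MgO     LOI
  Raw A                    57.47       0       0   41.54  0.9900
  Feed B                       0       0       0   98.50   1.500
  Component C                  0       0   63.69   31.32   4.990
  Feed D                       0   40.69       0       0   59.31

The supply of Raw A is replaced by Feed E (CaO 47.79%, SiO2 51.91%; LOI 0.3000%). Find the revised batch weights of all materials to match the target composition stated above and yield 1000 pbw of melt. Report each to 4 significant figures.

All internal work maintains full precision at every stage. Intermediates are shown with 4-significant-digit rounding between the steps — a single rounding produces each reported result — the derived quantities, including net glass mass, totals, LOI, the yield, the four compositions, are rebuilt using the weight values per 1000 pbw of glass at exact precision as given in the problem or answer text.
Oxide-by-oxide targets in 1000 pbw melt:
  CaO: 3.685% × 1000 = 36.85 pbw
  Li2O: 7.906% × 1000 = 79.06 pbw
  SiO2: 50.66% × 1000 = 506.6 pbw
  MgO: 37.75% × 1000 = 377.5 pbw
Oxide-by-oxide audit using the reported weights, at the basis given (delivered sums recover each target once rounding is allowed for):
  CaO: 77.11·0.4779 = 36.85 pbw (target 36.85 pbw)
  Li2O: 194.3·0.4069 = 79.06 pbw (target 79.06 pbw)
  SiO2: 77.11·0.5191 + 732.6·0.6369 = 506.6 pbw (target 506.6 pbw)
  MgO: 150.3·0.9850 + 732.6·0.3132 = 377.5 pbw (target 377.5 pbw)
Auditing the glass mass value: the batch minus its LOI: 1000 pbw (the Σ of target masses is 1000 pbw; versus the stated basis of 1000 pbw — deltas are rounding alone).
Batch grand total — Σ batch = 1154 pbw; Σ batch·LOI gives LOI loss = 154.3 pbw; yield, glass over the total, = 86.63%.

Revised batch per 1000 pbw melt:
  Feed E: 77.11 pbw
  Feed B: 150.3 pbw
  Component C: 732.6 pbw
  Feed D: 194.3 pbw
Total batch = 1154 pbw; LOI loss = 154.3 pbw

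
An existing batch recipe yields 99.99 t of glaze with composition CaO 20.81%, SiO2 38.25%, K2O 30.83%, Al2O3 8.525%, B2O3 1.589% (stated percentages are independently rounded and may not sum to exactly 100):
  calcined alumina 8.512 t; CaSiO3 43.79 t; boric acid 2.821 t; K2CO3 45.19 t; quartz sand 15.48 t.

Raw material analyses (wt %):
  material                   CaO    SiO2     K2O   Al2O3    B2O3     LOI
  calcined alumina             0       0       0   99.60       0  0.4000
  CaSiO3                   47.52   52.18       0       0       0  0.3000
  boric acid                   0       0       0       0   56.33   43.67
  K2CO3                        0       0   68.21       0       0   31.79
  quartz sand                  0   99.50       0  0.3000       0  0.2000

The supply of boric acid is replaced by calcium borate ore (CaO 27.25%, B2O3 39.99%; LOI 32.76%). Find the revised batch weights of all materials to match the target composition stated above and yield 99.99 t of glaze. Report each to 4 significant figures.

Revised batch per 99.99 t glaze:
  calcined alumina: 8.508 t
  CaSiO3: 41.51 t
  calcium borate ore: 3.973 t
  K2CO3: 45.19 t
  quartz sand: 16.67 t
Total batch = 115.9 t; LOI loss = 15.86 t

All internal work holds exact precision throughout; mid-chain values are printed rounded to four significant figures between the steps; each reported number carries a single rounding. All derived quantities are rebuilt at full float precision (the yield, totals, ignition loss, net glass mass, five oxide percentages) from the batch weights on 99.99 t of glass, precisely as stated by the problem or the answer.
The oxide mass targets at 99.99 t glaze:
  CaO: 20.81% × 99.99 = 20.81 t
  SiO2: 38.25% × 99.99 = 38.25 t
  K2O: 30.83% × 99.99 = 30.83 t
  Al2O3: 8.525% × 99.99 = 8.524 t
  B2O3: 1.589% × 99.99 = 1.589 t
Checking each oxide sum working from each reported weight, under the basis named above (oxide sums agree with the targets exact up to rounding of places):
  CaO: 41.51·0.4752 + 3.973·0.2725 = 20.81 t (target 20.81 t)
  SiO2: 41.51·0.5218 + 16.67·0.9950 = 38.25 t (target 38.25 t)
  K2O: 45.19·0.6821 = 30.82 t (target 30.83 t)
  Al2O3: 8.508·0.9960 + 16.67·0.003000 = 8.524 t (target 8.524 t)
  B2O3: 3.973·0.3999 = 1.589 t (target 1.589 t)
Glass mass check: Σ batch − LOI loss = 99.99 t (oxide target masses add up to 99.99 t; the stated basis being 99.99 t — differing by rounding only).
Batch grand total — Σ batch = 115.9 t; loss to ignition Σ batch·LOI = 15.86 t; yield = glass ÷ total batch = 86.31%.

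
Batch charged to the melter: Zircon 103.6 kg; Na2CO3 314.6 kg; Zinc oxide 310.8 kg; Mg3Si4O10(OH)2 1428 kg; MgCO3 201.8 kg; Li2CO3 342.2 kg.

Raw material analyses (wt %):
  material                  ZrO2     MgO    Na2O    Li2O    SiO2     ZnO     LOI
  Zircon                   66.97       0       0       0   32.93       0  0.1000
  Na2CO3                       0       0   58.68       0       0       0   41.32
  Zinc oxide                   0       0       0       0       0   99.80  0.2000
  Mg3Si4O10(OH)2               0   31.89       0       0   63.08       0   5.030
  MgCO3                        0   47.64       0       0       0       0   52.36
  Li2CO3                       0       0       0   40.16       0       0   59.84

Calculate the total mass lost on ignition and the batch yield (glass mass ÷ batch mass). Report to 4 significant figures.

LOI loss = 513.0 kg; glass = 2188 kg; yield = 81.01%

The whole derivation holds full float precision at all times; intermediates are printed with 4-significant-digit rounding on the page; a single rounding yields each reported value — all derived quantities, including totals, the yield, net glass mass, ignition loss, the six compositions, are recomputed from the batch weights on 2188 kg of glass at exact precision, as they appear in problem or answer.
Loss on ignition, line by line:
  Zircon: 103.6 × 0.001000 = 0.1036 kg
  Na2CO3: 314.6 × 0.4132 = 130.0 kg
  Zinc oxide: 310.8 × 0.002000 = 0.6216 kg
  Mg3Si4O10(OH)2: 1428 × 0.05030 = 71.83 kg
  MgCO3: 201.8 × 0.5236 = 105.7 kg
  Li2CO3: 342.2 × 0.5984 = 204.8 kg
Total LOI = 513.0 kg
Glass = batch − LOI = 2701 − 513.0 = 2188 kg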